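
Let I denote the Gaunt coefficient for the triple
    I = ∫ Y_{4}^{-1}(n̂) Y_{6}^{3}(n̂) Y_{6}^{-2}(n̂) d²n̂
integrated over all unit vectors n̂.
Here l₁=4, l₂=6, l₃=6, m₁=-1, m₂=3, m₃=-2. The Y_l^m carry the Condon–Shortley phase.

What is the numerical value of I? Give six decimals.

Rules hold: Σm=0, L=16 even, 2≤6≤10.
N = 9·13·13 = 1521
Δ = 4!·4!·8!/17! = 1/15315300
Racah Σ t=0..4: t=0:+1/829440 t=1:−1/25920 t=2:+1/9216 t=3:−1/25920 t=4:+1/829440 = 7/207360
⇒ 3j(4 6 6; 0 0 0)² = 28/2431, sgn +1
Racah Σ t=1..4: t=1:−1/5806080 t=2:+1/120960 t=3:−1/34560 t=4:+1/103680 = -13/1161216
⇒ 3j(4 6 6; -1 3 -2)² = 65/5236, sgn -1
4πI² = N·(3j₀)²·(3jₘ)² = 7605/34969
I = -1·√(0.217478/4π) = -0.13155370

-0.131554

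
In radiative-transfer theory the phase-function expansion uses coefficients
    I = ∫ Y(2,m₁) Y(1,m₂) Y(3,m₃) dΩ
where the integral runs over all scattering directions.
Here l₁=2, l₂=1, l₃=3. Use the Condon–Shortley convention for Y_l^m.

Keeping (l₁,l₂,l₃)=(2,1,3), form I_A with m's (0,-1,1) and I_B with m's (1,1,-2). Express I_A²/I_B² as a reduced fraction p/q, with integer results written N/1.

Same 2,1,3: normalisation and zero-m 3j drop out of the ratio.
A: Δ: 0! 4! 2! / 7! → 1/105; sum: t=0:+1/8 = 1/8; 3j²(2 1 3; 0 -1 1) = Δ·Π!·Σ² = 2/35  (sign +1)
B: Δ: 0! 4! 2! / 7! → 1/105; sum: t=0:+1/12 = 1/12; 3j²(2 1 3; 1 1 -2) = Δ·Π!·Σ² = 2/21  (sign -1)
I_A²/I_B² = (2/35)/(2/21) = 3/5

3/5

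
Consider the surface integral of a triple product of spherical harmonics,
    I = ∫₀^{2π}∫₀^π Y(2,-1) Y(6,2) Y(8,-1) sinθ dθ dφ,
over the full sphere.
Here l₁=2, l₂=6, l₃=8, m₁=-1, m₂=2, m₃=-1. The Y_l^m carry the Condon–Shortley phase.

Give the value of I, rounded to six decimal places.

-0.150615

Rules hold: Σm=0, L=16 even, 4≤8≤8.
N = 5·13·17 = 1105
Δ = 0!·4!·12!/17! = 1/30940
Racah Σ t=0..0: t=0:+1/2073600 = 1/2073600
⇒ 3j(2 6 8; 0 0 0)² = 28/1105, sgn +1
Racah Σ t=0..0: t=0:+1/5806080 = 1/5806080
⇒ 3j(2 6 8; -1 2 -1)² = 9/884, sgn -1
4πI² = N·(3j₀)²·(3jₘ)² = 63/221
I = -1·√(0.285068/4π) = -0.15061534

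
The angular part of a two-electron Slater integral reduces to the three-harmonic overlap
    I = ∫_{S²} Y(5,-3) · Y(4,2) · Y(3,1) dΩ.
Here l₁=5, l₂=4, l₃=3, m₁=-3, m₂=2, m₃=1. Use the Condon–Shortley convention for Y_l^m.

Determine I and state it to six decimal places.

m-sum 0 ✓  L=12 even ✓  1≤3≤9 ✓
Π(2lᵢ+1) = 11×9×7 = 693
triangle coeff Δ(5,4,3) = 1/180180
Σ_t [2,4]: t=2:+1/576 t=3:−1/144 t=4:+1/576 = -1/288
(3j)²=20/1001 [(5 4 3; 0 0 0)], sign=+1
Σ_t [4,6]: t=4:+1/2304 t=5:−1/720 t=6:+1/5760 = -1/1280
(3j)²=27/1430 [(5 4 3; -3 2 1)], sign=-1
⇒ 4πI² = 486/1859
I = (-1)√(486/1859/(4π)) = -0.14423595

-0.144236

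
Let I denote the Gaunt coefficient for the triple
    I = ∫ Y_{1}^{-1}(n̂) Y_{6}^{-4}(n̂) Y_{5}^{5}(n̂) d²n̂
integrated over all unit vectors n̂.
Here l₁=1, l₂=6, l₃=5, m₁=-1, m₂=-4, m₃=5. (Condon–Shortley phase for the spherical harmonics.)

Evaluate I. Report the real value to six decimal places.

0.040859

m-sum 0 ✓  L=12 even ✓  5≤5≤7 ✓
Π(2lᵢ+1) = 3×13×11 = 429
triangle coeff Δ(1,6,5) = 1/858
Σ_t [1,1]: t=1:−1/14400 = -1/14400
(3j)²=6/143 [(1 6 5; 0 0 0)], sign=+1
Σ_t [2,2]: t=2:+1/7257600 = 1/7257600
(3j)²=1/858 [(1 6 5; -1 -4 5)], sign=+1
⇒ 4πI² = 3/143
I = (+1)√(3/143/(4π)) = 0.04085899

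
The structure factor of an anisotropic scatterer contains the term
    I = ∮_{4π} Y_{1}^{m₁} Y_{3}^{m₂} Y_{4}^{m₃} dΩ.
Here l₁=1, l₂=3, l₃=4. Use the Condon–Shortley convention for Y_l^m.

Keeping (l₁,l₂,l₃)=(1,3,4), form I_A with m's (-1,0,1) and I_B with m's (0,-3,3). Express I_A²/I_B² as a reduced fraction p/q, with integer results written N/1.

Shared (l₁,l₂,l₃)=(1,3,4): N and (l;000)² cancel in I_A²/I_B².
A: Δ = 0!·2!·6!/9! = 1/252; Racah Σ t=0..0: t=0:+1/72 = 1/72; ⇒ 3j(1 3 4; -1 0 1)² = 5/126, sgn -1
B: Δ = 0!·2!·6!/9! = 1/252; Racah Σ t=0..0: t=0:+1/720 = 1/720; ⇒ 3j(1 3 4; 0 -3 3)² = 1/36, sgn -1
I_A²/I_B² = (5/126)/(1/36) = 10/7

10/7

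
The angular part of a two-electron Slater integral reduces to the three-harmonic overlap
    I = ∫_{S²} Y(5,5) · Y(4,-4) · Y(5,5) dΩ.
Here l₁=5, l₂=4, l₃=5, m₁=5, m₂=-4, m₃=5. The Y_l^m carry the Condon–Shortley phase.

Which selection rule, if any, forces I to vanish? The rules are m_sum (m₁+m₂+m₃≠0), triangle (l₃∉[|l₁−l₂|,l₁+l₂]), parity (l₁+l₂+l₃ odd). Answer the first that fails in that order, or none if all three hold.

m_sum

Σmᵢ = 6  ✗
l₃∈[|l₁−l₂|,l₁+l₂]=[1,9], have l₃=5
Σlᵢ = 14 ⇒ even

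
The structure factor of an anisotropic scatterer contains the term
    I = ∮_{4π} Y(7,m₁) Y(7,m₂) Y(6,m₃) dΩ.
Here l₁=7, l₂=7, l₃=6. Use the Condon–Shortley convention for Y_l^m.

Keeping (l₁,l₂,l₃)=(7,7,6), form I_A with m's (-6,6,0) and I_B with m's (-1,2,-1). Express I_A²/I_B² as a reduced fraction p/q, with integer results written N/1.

Same 7,7,6: normalisation and zero-m 3j drop out of the ratio.
A: Δ: 8! 6! 6! / 21! → 1/2444321880; sum: t=7:−1/2612736000 t=8:+1/580608000 = 1/746496000; 3j²(7 7 6; -6 6 0) = Δ·Π!·Σ² = 143/9690  (sign +1)
B: Δ: 8! 6! 6! / 21! → 1/2444321880; sum: t=3:−1/62208000 t=4:+1/3317760 t=5:−1/1244160 t=6:+1/2488320 t=7:−1/29030400 t=8:+1/3483648000 = -1/6635520; 3j²(7 7 6; -1 2 -1) = Δ·Π!·Σ² = 2625/369512  (sign +1)
I_A²/I_B² = (143/9690)/(2625/369512) = 81796/39375

81796/39375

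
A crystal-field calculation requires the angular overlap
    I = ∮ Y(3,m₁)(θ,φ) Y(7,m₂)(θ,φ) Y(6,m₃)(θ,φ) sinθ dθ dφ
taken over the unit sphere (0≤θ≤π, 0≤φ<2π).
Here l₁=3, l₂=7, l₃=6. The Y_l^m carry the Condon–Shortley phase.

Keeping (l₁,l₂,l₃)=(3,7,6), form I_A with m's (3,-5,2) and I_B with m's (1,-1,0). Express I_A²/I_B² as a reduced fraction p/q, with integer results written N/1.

Same 3,7,6: normalisation and zero-m 3j drop out of the ratio.
A: Δ: 4! 2! 10! / 17! → 1/2042040; sum: t=0:+1/3870720 = 1/3870720; 3j²(3 7 6; 3 -5 2) = Δ·Π!·Σ² = 135/6188  (sign +1)
B: Δ: 4! 2! 10! / 17! → 1/2042040; sum: t=0:+1/829440 t=1:−1/86400 t=2:+1/138240 = -13/4147200; 3j²(3 7 6; 1 -1 0) = Δ·Π!·Σ² = 13/3740  (sign -1)
I_A²/I_B² = (135/6188)/(13/3740) = 7425/1183

7425/1183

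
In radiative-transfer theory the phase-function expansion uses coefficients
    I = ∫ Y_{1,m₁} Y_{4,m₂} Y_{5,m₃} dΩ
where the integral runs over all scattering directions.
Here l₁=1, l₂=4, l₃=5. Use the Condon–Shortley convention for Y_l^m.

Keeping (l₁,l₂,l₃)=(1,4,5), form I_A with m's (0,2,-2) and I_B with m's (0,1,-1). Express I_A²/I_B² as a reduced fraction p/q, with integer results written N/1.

7/8

l's match ⇒ only the (l;m) 3-j factors differ between A and B.
A: triangle coeff Δ(1,4,5) = 1/495; Σ_t [0,0]: t=0:+1/1440 = 1/1440; (3j)²=7/165 [(1 4 5; 0 2 -2)], sign=-1
B: triangle coeff Δ(1,4,5) = 1/495; Σ_t [0,0]: t=0:+1/720 = 1/720; (3j)²=8/165 [(1 4 5; 0 1 -1)], sign=+1
I_A²/I_B² = (7/165)/(8/165) = 7/8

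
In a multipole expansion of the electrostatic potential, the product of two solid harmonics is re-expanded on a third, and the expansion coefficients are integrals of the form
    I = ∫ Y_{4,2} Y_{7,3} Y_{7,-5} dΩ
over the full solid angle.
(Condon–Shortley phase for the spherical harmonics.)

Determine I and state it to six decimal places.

m-sum 0 ✓  L=18 even ✓  3≤7≤11 ✓
Π(2lᵢ+1) = 9×15×15 = 2025
triangle coeff Δ(4,7,7) = 1/58198140
Σ_t [0,4]: t=0:+1/17418240 t=1:−1/622080 t=2:+1/230400 t=3:−1/622080 t=4:+1/17418240 = 1/806400
(3j)²=2268/230945 [(4 7 7; 0 0 0)], sign=-1
Σ_t [0,2]: t=0:+1/348364800 t=1:−1/13063680 t=2:+1/7741440 = 29/522547200
(3j)²=1682/264537 [(4 7 7; 2 3 -5)], sign=+1
⇒ 4πI² = 24523560/193947611
I = (-1)√(24523560/193947611/(4π)) = -0.10031009

-0.100310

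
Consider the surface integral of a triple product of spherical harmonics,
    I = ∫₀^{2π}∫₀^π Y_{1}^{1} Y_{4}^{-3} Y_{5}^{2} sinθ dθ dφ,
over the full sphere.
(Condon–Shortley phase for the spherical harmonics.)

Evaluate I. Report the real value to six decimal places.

m-sum 0 ✓  L=10 even ✓  3≤5≤5 ✓
Π(2lᵢ+1) = 3×9×11 = 297
triangle coeff Δ(1,4,5) = 1/495
Σ_t [0,0]: t=0:+1/576 = 1/576
(3j)²=5/99 [(1 4 5; 0 0 0)], sign=-1
Σ_t [0,0]: t=0:+1/10080 = 1/10080
(3j)²=1/165 [(1 4 5; 1 -3 2)], sign=-1
⇒ 4πI² = 1/11
I = (+1)√(1/11/(4π)) = 0.08505478

0.085055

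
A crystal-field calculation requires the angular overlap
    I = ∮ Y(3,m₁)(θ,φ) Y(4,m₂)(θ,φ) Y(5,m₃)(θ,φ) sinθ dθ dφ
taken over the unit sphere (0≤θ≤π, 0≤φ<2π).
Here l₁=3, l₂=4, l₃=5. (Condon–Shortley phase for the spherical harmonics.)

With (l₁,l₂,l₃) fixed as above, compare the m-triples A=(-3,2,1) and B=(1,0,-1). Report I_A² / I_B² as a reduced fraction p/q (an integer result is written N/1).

l's match ⇒ only the (l;m) 3-j factors differ between A and B.
A: triangle coeff Δ(3,4,5) = 1/180180; Σ_t [2,2]: t=2:+1/2304 = 1/2304; (3j)²=75/4004 [(3 4 5; -3 2 1)], sign=+1
B: triangle coeff Δ(3,4,5) = 1/180180; Σ_t [0,2]: t=0:+1/384 t=1:−1/216 t=2:+1/2304 = -11/6912; (3j)²=11/1638 [(3 4 5; 1 0 -1)], sign=-1
I_A²/I_B² = (75/4004)/(11/1638) = 675/242

675/242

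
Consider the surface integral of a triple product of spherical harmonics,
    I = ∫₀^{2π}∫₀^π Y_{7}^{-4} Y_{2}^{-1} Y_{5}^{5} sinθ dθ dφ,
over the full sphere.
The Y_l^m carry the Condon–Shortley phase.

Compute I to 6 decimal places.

Rules hold: Σm=0, L=14 even, 5≤5≤9.
N = 15·5·11 = 825
Δ = 4!·10!·0!/15! = 1/15015
Racah Σ t=2..2: t=2:+1/57600 = 1/57600
⇒ 3j(7 2 5; 0 0 0)² = 21/715, sgn -1
Racah Σ t=1..1: t=1:−1/21772800 = -1/21772800
⇒ 3j(7 2 5; -4 -1 5)² = 1/1365, sgn -1
4πI² = N·(3j₀)²·(3jₘ)² = 3/169
I = +1·√(0.0177515/4π) = 0.03758481

0.037585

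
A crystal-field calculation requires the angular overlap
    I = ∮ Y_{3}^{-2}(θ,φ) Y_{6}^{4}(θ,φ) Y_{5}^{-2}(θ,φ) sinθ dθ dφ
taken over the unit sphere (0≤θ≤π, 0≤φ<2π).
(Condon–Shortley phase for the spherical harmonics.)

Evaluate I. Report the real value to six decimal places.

m-sum 0 ✓  L=14 even ✓  3≤5≤9 ✓
Π(2lᵢ+1) = 7×13×11 = 1001
triangle coeff Δ(3,6,5) = 1/675675
Σ_t [1,3]: t=1:−1/8640 t=2:+1/2304 t=3:−1/8640 = 7/34560
(3j)²=7/429 [(3 6 5; 0 0 0)], sign=-1
Σ_t [3,4]: t=3:−1/60480 t=4:+1/34560 = 1/80640
(3j)²=6/1001 [(3 6 5; -2 4 -2)], sign=-1
⇒ 4πI² = 14/143
I = (+1)√(14/143/(4π)) = 0.08826552

0.088266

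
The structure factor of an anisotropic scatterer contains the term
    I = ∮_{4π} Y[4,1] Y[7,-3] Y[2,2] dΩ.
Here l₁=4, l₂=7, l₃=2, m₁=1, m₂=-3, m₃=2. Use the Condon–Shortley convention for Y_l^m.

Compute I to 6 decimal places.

triangle: need 3≤l₃≤11, have 2; I=0

0.000000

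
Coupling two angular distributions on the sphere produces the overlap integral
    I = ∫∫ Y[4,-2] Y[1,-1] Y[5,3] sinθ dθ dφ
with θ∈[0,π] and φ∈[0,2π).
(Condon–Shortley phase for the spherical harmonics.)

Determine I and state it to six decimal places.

-0.259847

m-sum 0 ✓  L=10 even ✓  3≤5≤5 ✓
Π(2lᵢ+1) = 9×3×11 = 297
triangle coeff Δ(4,1,5) = 1/495
Σ_t [0,0]: t=0:+1/576 = 1/576
(3j)²=5/99 [(4 1 5; 0 0 0)], sign=-1
Σ_t [0,0]: t=0:+1/2880 = 1/2880
(3j)²=28/495 [(4 1 5; -2 -1 3)], sign=+1
⇒ 4πI² = 28/33
I = (-1)√(28/33/(4π)) = -0.25984664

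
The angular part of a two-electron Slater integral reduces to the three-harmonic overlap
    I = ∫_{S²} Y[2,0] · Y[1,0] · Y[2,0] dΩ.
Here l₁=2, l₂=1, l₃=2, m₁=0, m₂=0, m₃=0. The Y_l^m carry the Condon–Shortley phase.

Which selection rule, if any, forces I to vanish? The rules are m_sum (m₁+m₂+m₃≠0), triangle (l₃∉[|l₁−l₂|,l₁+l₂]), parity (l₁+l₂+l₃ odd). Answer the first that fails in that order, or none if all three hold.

parity

Σmᵢ = 0  ✓
l₃∈[|l₁−l₂|,l₁+l₂]=[1,3], have l₃=2  ✓
Σlᵢ = 5 ⇒ odd  ✗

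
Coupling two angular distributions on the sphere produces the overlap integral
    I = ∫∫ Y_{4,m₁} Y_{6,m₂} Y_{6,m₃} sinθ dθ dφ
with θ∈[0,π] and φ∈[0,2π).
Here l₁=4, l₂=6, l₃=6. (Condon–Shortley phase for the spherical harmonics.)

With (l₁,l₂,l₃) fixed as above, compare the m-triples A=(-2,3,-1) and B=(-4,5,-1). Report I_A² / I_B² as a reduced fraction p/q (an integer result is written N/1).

Same 4,6,6: normalisation and zero-m 3j drop out of the ratio.
A: Δ: 4! 4! 8! / 17! → 1/15315300; sum: t=2:+1/483840 t=3:−1/51840 t=4:+1/69120 = -1/362880; 3j²(4 6 6; -2 3 -1) = Δ·Π!·Σ² = 16/17017  (sign +1)
B: Δ: 4! 4! 8! / 17! → 1/15315300; sum: t=4:+1/2903040 = 1/2903040; 3j²(4 6 6; -4 5 -1) = Δ·Π!·Σ² = 5/663  (sign -1)
I_A²/I_B² = (16/17017)/(5/663) = 48/385

48/385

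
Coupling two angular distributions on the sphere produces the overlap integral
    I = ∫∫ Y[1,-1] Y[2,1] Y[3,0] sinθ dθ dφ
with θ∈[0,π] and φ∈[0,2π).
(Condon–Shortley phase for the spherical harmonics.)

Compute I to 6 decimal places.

Checks pass: Σm=0; 6 even; l₃=3∈[1,3].
(2·1+1)(2·2+1)(2·3+1) = 105
Δ: 0! 2! 4! / 7! → 1/105
sum: t=0:+1/4 = 1/4
3j²(1 2 3; 0 0 0) = Δ·Π!·Σ² = 3/35  (sign -1)
sum: t=0:+1/12 = 1/12
3j²(1 2 3; -1 1 0) = Δ·Π!·Σ² = 1/35  (sign -1)
combine: 4πI² = 105·3/35·1/35 = 9/35
take √, sign +1: I = 0.14304817

0.143048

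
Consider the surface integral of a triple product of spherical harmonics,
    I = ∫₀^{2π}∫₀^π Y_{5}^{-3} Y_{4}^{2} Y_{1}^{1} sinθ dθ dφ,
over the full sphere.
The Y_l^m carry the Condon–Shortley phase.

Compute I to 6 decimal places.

Rules hold: Σm=0, L=10 even, 1≤1≤9.
N = 11·9·3 = 297
Δ = 8!·2!·0!/11! = 1/495
Racah Σ t=4..4: t=4:+1/576 = 1/576
⇒ 3j(5 4 1; 0 0 0)² = 5/99, sgn -1
Racah Σ t=6..6: t=6:+1/2880 = 1/2880
⇒ 3j(5 4 1; -3 2 1)² = 28/495, sgn +1
4πI² = N·(3j₀)²·(3jₘ)² = 28/33
I = -1·√(0.848485/4π) = -0.25984664

-0.259847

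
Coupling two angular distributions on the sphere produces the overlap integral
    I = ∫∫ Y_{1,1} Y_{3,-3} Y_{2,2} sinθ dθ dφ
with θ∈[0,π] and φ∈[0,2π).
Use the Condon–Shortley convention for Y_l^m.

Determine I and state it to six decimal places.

-0.319865

m-sum 0 ✓  L=6 even ✓  2≤2≤4 ✓
Π(2lᵢ+1) = 3×7×5 = 105
triangle coeff Δ(1,3,2) = 1/105
Σ_t [1,1]: t=1:−1/4 = -1/4
(3j)²=3/35 [(1 3 2; 0 0 0)], sign=-1
Σ_t [0,0]: t=0:+1/48 = 1/48
(3j)²=1/7 [(1 3 2; 1 -3 2)], sign=+1
⇒ 4πI² = 9/7
I = (-1)√(9/7/(4π)) = -0.31986543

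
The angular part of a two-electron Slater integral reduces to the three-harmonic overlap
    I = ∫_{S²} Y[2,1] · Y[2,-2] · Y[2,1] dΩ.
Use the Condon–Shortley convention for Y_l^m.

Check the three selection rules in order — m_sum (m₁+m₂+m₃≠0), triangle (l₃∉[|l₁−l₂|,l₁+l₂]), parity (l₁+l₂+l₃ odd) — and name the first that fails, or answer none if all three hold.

none

Σmᵢ = 0  ✓
l₃∈[|l₁−l₂|,l₁+l₂]=[0,4], have l₃=2  ✓
Σlᵢ = 6 ⇒ even  ✓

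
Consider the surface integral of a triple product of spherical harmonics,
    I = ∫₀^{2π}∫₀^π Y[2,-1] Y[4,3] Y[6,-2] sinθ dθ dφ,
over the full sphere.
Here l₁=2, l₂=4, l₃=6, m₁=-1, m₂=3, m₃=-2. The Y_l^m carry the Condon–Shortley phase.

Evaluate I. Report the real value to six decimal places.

Checks pass: Σm=0; 12 even; l₃=6∈[2,6].
(2·2+1)(2·4+1)(2·6+1) = 585
Δ: 0! 4! 8! / 13! → 1/6435
sum: t=0:+1/2304 = 1/2304
3j²(2 4 6; 0 0 0) = Δ·Π!·Σ² = 5/143  (sign +1)
sum: t=0:+1/30240 = 1/30240
3j²(2 4 6; -1 3 -2) = Δ·Π!·Σ² = 32/6435  (sign +1)
combine: 4πI² = 585·5/143·32/6435 = 160/1573
take √, sign +1: I = 0.08996855

0.089969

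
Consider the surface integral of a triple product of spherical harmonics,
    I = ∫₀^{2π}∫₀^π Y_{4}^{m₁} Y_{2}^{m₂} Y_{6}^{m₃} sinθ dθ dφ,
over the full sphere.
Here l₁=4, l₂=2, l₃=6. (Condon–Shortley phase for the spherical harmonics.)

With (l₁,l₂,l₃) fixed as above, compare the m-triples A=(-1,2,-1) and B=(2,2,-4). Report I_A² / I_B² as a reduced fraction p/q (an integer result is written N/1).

1/6

Shared (l₁,l₂,l₃)=(4,2,6): N and (l;000)² cancel in I_A²/I_B².
A: Δ = 0!·8!·4!/13! = 1/6435; Racah Σ t=0..0: t=0:+1/17280 = 1/17280; ⇒ 3j(4 2 6; -1 2 -1)² = 7/1287, sgn -1
B: Δ = 0!·8!·4!/13! = 1/6435; Racah Σ t=0..0: t=0:+1/34560 = 1/34560; ⇒ 3j(4 2 6; 2 2 -4)² = 14/429, sgn +1
I_A²/I_B² = (7/1287)/(14/429) = 1/6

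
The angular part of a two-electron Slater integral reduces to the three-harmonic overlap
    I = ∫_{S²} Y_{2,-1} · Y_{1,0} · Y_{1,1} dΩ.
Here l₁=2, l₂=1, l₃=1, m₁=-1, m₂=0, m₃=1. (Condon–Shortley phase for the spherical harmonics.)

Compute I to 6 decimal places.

Checks pass: Σm=0; 4 even; l₃=1∈[1,3].
(2·2+1)(2·1+1)(2·1+1) = 45
Δ: 2! 2! 0! / 5! → 1/30
sum: t=1:−1/1 = -1/1
3j²(2 1 1; 0 0 0) = Δ·Π!·Σ² = 2/15  (sign +1)
sum: t=1:−1/2 = -1/2
3j²(2 1 1; -1 0 1) = Δ·Π!·Σ² = 1/10  (sign -1)
combine: 4πI² = 45·2/15·1/10 = 3/5
take √, sign -1: I = -0.21850969

-0.218510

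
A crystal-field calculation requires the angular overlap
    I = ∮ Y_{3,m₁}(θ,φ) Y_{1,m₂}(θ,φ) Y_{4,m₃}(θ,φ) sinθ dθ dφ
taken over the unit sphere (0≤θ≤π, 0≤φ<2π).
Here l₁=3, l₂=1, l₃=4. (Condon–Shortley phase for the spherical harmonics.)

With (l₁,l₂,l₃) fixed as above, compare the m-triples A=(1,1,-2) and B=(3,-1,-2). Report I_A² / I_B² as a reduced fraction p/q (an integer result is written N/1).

15/1

l's match ⇒ only the (l;m) 3-j factors differ between A and B.
A: triangle coeff Δ(3,1,4) = 1/252; Σ_t [0,0]: t=0:+1/96 = 1/96; (3j)²=5/84 [(3 1 4; 1 1 -2)], sign=+1
B: triangle coeff Δ(3,1,4) = 1/252; Σ_t [0,0]: t=0:+1/1440 = 1/1440; (3j)²=1/252 [(3 1 4; 3 -1 -2)], sign=+1
I_A²/I_B² = (5/84)/(1/252) = 15/1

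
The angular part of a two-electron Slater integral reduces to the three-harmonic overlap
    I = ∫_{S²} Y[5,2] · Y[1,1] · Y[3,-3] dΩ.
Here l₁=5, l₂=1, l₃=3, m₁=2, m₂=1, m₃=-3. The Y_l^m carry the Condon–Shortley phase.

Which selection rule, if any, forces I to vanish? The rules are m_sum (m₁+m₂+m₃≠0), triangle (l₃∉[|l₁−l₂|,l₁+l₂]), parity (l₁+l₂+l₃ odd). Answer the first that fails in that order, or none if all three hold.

triangle

Σmᵢ = 0  ✓
l₃∈[|l₁−l₂|,l₁+l₂]=[4,6], have l₃=3  ✗
Σlᵢ = 9 ⇒ odd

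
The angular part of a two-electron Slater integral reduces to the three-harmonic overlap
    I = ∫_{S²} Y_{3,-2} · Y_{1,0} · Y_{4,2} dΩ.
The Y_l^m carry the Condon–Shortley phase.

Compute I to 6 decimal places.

Rules hold: Σm=0, L=8 even, 2≤4≤4.
N = 7·3·9 = 189
Δ = 0!·6!·2!/9! = 1/252
Racah Σ t=0..0: t=0:+1/36 = 1/36
⇒ 3j(3 1 4; 0 0 0)² = 4/63, sgn +1
Racah Σ t=0..0: t=0:+1/120 = 1/120
⇒ 3j(3 1 4; -2 0 2)² = 1/21, sgn +1
4πI² = N·(3j₀)²·(3jₘ)² = 4/7
I = +1·√(0.571429/4π) = 0.21324362

0.213244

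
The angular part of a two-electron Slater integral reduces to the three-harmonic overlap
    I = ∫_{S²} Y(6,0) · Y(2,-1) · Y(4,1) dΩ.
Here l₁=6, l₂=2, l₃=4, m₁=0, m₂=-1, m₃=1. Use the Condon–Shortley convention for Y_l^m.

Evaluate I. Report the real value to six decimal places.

0.174223

Checks pass: Σm=0; 12 even; l₃=4∈[4,8].
(2·6+1)(2·2+1)(2·4+1) = 585
Δ: 4! 8! 0! / 13! → 1/6435
sum: t=2:+1/2304 = 1/2304
3j²(6 2 4; 0 0 0) = Δ·Π!·Σ² = 5/143  (sign +1)
sum: t=1:−1/4320 = -1/4320
3j²(6 2 4; 0 -1 1) = Δ·Π!·Σ² = 8/429  (sign +1)
combine: 4πI² = 585·5/143·8/429 = 600/1573
take √, sign +1: I = 0.17422334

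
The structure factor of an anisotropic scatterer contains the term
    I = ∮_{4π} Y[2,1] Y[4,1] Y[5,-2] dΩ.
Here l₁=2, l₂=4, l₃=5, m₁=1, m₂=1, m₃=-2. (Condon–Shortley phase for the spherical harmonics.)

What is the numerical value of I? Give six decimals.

0.000000

L=11 odd ⇒ parity kills the (l;000) factor ⇒ I = 0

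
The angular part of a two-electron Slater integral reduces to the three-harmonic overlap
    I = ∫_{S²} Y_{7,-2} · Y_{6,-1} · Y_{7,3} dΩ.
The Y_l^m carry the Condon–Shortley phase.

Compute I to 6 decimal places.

-0.088297

Rules hold: Σm=0, L=20 even, 1≤7≤13.
N = 15·13·15 = 2925
Δ = 6!·8!·6!/21! = 1/2444321880
Racah Σ t=0..6: t=0:+1/2612736000 t=1:−1/20736000 t=2:+1/1658880 t=3:−1/746496 t=4:+1/1658880 t=5:−1/20736000 t=6:+1/2612736000 = -1/4354560
⇒ 3j(7 6 7; 0 0 0)² = 1000/138567, sgn +1
Racah Σ t=1..5: t=1:−1/232243200 t=2:+1/8709120 t=3:−1/2488320 t=4:+1/4147200 t=5:−1/49766400 = -7/99532800
⇒ 3j(7 6 7; -2 -1 3)² = 1715/369512, sgn -1
4πI² = N·(3j₀)²·(3jₘ)² = 16078125/164109517
I = -1·√(0.0979719/4π) = -0.08829699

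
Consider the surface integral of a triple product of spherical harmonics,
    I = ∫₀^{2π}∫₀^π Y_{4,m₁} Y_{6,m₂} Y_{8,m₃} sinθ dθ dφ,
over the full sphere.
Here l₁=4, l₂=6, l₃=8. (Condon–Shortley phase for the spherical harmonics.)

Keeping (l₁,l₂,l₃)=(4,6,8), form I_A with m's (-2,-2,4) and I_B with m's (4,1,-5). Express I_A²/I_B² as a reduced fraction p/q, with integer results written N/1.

1369/3640

l's match ⇒ only the (l;m) 3-j factors differ between A and B.
A: triangle coeff Δ(4,6,8) = 1/23279256; Σ_t [0,2]: t=0:+1/24883200 t=1:−1/3628800 t=2:+1/7741440 = -37/348364800; (3j)²=1369/176358 [(4 6 8; -2 -2 4)], sign=-1
B: triangle coeff Δ(4,6,8) = 1/23279256; Σ_t [0,0]: t=0:+1/43545600 = 1/43545600; (3j)²=20/969 [(4 6 8; 4 1 -5)], sign=-1
I_A²/I_B² = (1369/176358)/(20/969) = 1369/3640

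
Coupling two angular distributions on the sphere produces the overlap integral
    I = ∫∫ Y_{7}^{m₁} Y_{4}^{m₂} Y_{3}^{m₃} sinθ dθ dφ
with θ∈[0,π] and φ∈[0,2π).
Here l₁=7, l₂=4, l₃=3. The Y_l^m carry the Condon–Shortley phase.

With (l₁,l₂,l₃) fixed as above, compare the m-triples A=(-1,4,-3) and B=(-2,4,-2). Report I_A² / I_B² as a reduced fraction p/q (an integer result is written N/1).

1/9

l's match ⇒ only the (l;m) 3-j factors differ between A and B.
A: triangle coeff Δ(7,4,3) = 1/45045; Σ_t [8,8]: t=8:+1/29030400 = 1/29030400; (3j)²=1/45045 [(7 4 3; -1 4 -3)], sign=+1
B: triangle coeff Δ(7,4,3) = 1/45045; Σ_t [8,8]: t=8:+1/4838400 = 1/4838400; (3j)²=1/5005 [(7 4 3; -2 4 -2)], sign=-1
I_A²/I_B² = (1/45045)/(1/5005) = 1/9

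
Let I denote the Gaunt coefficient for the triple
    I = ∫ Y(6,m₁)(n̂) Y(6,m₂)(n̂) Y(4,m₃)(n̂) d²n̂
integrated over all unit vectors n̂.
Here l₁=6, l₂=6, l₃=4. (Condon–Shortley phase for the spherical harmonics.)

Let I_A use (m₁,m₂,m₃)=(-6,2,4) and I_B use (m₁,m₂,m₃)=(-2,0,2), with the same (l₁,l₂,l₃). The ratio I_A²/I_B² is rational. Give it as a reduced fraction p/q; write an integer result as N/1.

3/11

l's match ⇒ only the (l;m) 3-j factors differ between A and B.
A: triangle coeff Δ(6,6,4) = 1/15315300; Σ_t [8,8]: t=8:+1/23224320 = 1/23224320; (3j)²=1/442 [(6 6 4; -6 2 4)], sign=+1
B: triangle coeff Δ(6,6,4) = 1/15315300; Σ_t [4,6]: t=4:+1/55296 t=5:−1/25920 t=6:+1/138240 = -11/829440; (3j)²=11/1326 [(6 6 4; -2 0 2)], sign=-1
I_A²/I_B² = (1/442)/(11/1326) = 3/11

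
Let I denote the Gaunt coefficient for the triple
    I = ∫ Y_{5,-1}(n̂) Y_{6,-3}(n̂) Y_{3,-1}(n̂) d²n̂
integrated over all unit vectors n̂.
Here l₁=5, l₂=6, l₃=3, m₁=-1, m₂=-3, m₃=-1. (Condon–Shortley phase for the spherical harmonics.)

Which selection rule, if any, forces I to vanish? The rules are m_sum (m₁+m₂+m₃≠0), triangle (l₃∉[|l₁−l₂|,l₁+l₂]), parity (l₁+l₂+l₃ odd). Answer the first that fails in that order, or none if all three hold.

m₁+m₂+m₃ = -1 − 3 − 1 = -5  ✗
triangle: |5−6|=1 ≤ l₃=3 ≤ 5+6=11
parity: l₁+l₂+l₃ = 14 is even

m_sum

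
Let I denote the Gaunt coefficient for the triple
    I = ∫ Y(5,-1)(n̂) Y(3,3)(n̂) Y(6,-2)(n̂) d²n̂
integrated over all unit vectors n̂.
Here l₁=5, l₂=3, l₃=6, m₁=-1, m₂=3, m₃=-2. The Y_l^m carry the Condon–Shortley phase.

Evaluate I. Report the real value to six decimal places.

m-sum 0 ✓  L=14 even ✓  2≤6≤8 ✓
Π(2lᵢ+1) = 11×7×13 = 1001
triangle coeff Δ(5,3,6) = 1/675675
Σ_t [0,2]: t=0:+1/8640 t=1:−1/2304 t=2:+1/8640 = -7/34560
(3j)²=7/429 [(5 3 6; 0 0 0)], sign=-1
Σ_t [2,2]: t=2:+1/27648 = 1/27648
(3j)²=10/429 [(5 3 6; -1 3 -2)], sign=+1
⇒ 4πI² = 490/1287
I = (-1)√(490/1287/(4π)) = -0.17406195

-0.174062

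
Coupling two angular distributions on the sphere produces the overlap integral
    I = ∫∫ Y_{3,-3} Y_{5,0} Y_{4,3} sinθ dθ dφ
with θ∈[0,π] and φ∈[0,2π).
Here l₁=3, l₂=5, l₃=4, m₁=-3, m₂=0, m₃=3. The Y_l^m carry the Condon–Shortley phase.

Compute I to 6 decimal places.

Checks pass: Σm=0; 12 even; l₃=4∈[2,8].
(2·3+1)(2·5+1)(2·4+1) = 693
Δ: 4! 2! 6! / 13! → 1/180180
sum: t=1:−1/576 t=2:+1/144 t=3:−1/576 = 1/288
3j²(3 5 4; 0 0 0) = Δ·Π!·Σ² = 20/1001  (sign +1)
sum: t=4:+1/5760 = 1/5760
3j²(3 5 4; -3 0 3) = Δ·Π!·Σ² = 5/572  (sign -1)
combine: 4πI² = 693·20/1001·5/572 = 225/1859
take √, sign -1: I = -0.09814013

-0.098140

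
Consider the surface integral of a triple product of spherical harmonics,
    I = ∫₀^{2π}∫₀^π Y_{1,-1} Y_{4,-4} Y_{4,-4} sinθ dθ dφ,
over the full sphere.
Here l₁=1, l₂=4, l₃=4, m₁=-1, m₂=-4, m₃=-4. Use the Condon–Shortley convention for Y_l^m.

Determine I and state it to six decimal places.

0.000000

Σmᵢ = -9 ≠ 0, so the φ-integral vanishes; I = 0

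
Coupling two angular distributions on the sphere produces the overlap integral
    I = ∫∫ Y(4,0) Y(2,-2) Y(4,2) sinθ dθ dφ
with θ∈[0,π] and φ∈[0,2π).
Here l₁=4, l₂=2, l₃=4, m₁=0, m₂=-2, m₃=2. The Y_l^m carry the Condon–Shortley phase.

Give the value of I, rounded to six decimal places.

Checks pass: Σm=0; 10 even; l₃=4∈[2,6].
(2·4+1)(2·2+1)(2·4+1) = 405
Δ: 2! 6! 2! / 11! → 1/13860
sum: t=0:+1/192 t=1:−1/36 t=2:+1/192 = -5/288
3j²(4 2 4; 0 0 0) = Δ·Π!·Σ² = 20/693  (sign -1)
sum: t=0:+1/192 = 1/192
3j²(4 2 4; 0 -2 2) = Δ·Π!·Σ² = 3/77  (sign +1)
combine: 4πI² = 405·20/693·3/77 = 2700/5929
take √, sign -1: I = -0.19036462

-0.190365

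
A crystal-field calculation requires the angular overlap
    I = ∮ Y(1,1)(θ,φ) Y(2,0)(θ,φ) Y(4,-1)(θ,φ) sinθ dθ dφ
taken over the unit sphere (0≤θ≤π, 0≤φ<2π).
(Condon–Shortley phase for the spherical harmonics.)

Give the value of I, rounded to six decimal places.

0.000000

triangle: need 1≤l₃≤3, have 4; I=0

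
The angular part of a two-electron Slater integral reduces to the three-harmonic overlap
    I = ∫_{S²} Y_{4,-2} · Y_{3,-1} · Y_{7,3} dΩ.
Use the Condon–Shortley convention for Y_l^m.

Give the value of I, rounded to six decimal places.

Rules hold: Σm=0, L=14 even, 1≤7≤7.
N = 9·7·15 = 945
Δ = 0!·8!·6!/15! = 1/45045
Racah Σ t=0..0: t=0:+1/20736 = 1/20736
⇒ 3j(4 3 7; 0 0 0)² = 35/1287, sgn -1
Racah Σ t=0..0: t=0:+1/69120 = 1/69120
⇒ 3j(4 3 7; -2 -1 3)² = 4/143, sgn +1
4πI² = N·(3j₀)²·(3jₘ)² = 14700/20449
I = -1·√(0.718862/4π) = -0.23917605

-0.239176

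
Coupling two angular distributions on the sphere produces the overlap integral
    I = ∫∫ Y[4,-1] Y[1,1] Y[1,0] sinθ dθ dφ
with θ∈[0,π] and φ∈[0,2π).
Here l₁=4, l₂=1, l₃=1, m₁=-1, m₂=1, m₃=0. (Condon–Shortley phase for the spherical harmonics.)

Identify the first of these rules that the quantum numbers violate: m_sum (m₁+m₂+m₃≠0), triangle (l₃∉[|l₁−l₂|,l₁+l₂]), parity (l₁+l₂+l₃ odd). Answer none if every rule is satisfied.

m₁+m₂+m₃ = -1 + 1 + 0 = 0  ✓
triangle: |4−1|=3 ≤ l₃=1 ≤ 4+1=5  ✗
parity: l₁+l₂+l₃ = 6 is even

triangle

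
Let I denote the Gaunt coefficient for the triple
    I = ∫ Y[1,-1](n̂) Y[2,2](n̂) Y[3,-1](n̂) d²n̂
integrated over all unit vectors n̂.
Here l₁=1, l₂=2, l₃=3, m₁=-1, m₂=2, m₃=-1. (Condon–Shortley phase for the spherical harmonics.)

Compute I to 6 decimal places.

Checks pass: Σm=0; 6 even; l₃=3∈[1,3].
(2·1+1)(2·2+1)(2·3+1) = 105
Δ: 0! 2! 4! / 7! → 1/105
sum: t=0:+1/4 = 1/4
3j²(1 2 3; 0 0 0) = Δ·Π!·Σ² = 3/35  (sign -1)
sum: t=0:+1/48 = 1/48
3j²(1 2 3; -1 2 -1) = Δ·Π!·Σ² = 1/105  (sign +1)
combine: 4πI² = 105·3/35·1/105 = 3/35
take √, sign -1: I = -0.08258890

-0.082589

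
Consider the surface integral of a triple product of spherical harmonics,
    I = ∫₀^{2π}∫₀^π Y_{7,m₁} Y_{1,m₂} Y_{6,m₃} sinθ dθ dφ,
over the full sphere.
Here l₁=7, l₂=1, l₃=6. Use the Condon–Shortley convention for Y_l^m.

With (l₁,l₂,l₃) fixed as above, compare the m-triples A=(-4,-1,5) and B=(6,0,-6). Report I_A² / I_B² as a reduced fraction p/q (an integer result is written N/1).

3/13

l's match ⇒ only the (l;m) 3-j factors differ between A and B.
A: triangle coeff Δ(7,1,6) = 1/1365; Σ_t [0,0]: t=0:+1/79833600 = 1/79833600; (3j)²=1/455 [(7 1 6; -4 -1 5)], sign=-1
B: triangle coeff Δ(7,1,6) = 1/1365; Σ_t [1,1]: t=1:−1/479001600 = -1/479001600; (3j)²=1/105 [(7 1 6; 6 0 -6)], sign=-1
I_A²/I_B² = (1/455)/(1/105) = 3/13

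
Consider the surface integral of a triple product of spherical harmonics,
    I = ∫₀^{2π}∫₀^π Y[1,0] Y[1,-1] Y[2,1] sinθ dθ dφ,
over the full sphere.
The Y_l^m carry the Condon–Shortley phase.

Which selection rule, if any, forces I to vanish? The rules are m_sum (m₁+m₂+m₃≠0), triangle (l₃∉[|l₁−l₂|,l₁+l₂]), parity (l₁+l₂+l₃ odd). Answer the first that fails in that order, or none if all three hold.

m₁+m₂+m₃ = 0 − 1 + 1 = 0  ✓
triangle: |1−1|=0 ≤ l₃=2 ≤ 1+1=2  ✓
parity: l₁+l₂+l₃ = 4 is even  ✓

none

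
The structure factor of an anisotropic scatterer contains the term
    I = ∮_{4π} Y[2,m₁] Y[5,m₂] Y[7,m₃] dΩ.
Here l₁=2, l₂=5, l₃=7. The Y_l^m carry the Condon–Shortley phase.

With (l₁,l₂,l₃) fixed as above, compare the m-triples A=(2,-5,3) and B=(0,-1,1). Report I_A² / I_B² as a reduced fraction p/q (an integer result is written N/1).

1/420

Shared (l₁,l₂,l₃)=(2,5,7): N and (l;000)² cancel in I_A²/I_B².
A: Δ = 0!·4!·10!/15! = 1/15015; Racah Σ t=0..0: t=0:+1/87091200 = 1/87091200; ⇒ 3j(2 5 7; 2 -5 3)² = 1/15015, sgn +1
B: Δ = 0!·4!·10!/15! = 1/15015; Racah Σ t=0..0: t=0:+1/69120 = 1/69120; ⇒ 3j(2 5 7; 0 -1 1)² = 4/143, sgn +1
I_A²/I_B² = (1/15015)/(4/143) = 1/420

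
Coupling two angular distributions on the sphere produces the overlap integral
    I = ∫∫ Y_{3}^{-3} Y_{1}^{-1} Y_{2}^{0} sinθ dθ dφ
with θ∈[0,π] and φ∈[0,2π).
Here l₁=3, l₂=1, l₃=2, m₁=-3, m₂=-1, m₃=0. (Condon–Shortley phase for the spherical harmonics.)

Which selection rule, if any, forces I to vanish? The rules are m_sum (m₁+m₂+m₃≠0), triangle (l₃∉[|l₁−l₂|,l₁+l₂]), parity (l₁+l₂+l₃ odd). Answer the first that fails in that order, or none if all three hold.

azimuthal sum: -3 − 1 + 0 = -4  ✗
2 ≤ 2 ≤ 4 (triangle on l)
L = 3 + 1 + 2 = 6 (even)

m_sum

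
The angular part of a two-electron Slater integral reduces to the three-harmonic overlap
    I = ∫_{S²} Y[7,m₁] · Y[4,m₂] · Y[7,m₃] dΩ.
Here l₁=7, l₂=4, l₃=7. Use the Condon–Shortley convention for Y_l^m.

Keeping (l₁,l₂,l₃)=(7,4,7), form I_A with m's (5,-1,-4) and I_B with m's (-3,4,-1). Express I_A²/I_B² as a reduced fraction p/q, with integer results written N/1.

Same 7,4,7: normalisation and zero-m 3j drop out of the ratio.
A: Δ: 4! 10! 4! / 19! → 1/58198140; sum: t=0:+1/11612160 t=1:−1/8709120 t=2:+1/87091200 = -1/58060800; 3j²(7 4 7; 5 -1 -4) = Δ·Π!·Σ² = 99/117572  (sign +1)
B: Δ: 4! 10! 4! / 19! → 1/58198140; sum: t=4:+1/9953280 = 1/9953280; 3j²(7 4 7; -3 4 -1) = Δ·Π!·Σ² = 2450/138567  (sign +1)
I_A²/I_B² = (99/117572)/(2450/138567) = 3267/68600

3267/68600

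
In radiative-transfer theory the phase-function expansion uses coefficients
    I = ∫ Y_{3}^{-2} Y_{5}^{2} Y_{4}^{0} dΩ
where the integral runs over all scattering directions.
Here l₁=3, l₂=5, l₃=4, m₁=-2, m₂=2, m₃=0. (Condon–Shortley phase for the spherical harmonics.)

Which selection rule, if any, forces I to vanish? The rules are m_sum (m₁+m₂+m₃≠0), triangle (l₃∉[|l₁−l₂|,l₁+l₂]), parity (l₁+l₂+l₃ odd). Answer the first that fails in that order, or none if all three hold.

none

Σmᵢ = 0  ✓
l₃∈[|l₁−l₂|,l₁+l₂]=[2,8], have l₃=4  ✓
Σlᵢ = 12 ⇒ even  ✓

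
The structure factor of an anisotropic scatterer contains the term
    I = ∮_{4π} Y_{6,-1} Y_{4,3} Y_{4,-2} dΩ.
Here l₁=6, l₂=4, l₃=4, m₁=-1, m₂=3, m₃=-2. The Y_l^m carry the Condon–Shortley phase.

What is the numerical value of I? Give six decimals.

0.160153

Rules hold: Σm=0, L=14 even, 2≤4≤10.
N = 13·9·9 = 1053
Δ = 6!·6!·2!/15! = 1/1261260
Racah Σ t=2..4: t=2:+1/4608 t=3:−1/1296 t=4:+1/4608 = -7/20736
⇒ 3j(6 4 4; 0 0 0)² = 20/1287, sgn -1
Racah Σ t=5..6: t=5:−1/11520 t=6:+1/86400 = -13/172800
⇒ 3j(6 4 4; -1 3 -2)² = 13/660, sgn -1
4πI² = N·(3j₀)²·(3jₘ)² = 39/121
I = +1·√(0.322314/4π) = 0.16015286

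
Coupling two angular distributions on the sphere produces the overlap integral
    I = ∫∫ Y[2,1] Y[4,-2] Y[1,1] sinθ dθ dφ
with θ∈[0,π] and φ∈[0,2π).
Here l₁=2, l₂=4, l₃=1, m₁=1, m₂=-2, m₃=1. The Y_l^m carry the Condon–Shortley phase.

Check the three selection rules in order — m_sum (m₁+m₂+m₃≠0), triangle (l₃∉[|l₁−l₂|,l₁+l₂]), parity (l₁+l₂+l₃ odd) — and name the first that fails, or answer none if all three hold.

triangle

m₁+m₂+m₃ = 1 − 2 + 1 = 0  ✓
triangle: |2−4|=2 ≤ l₃=1 ≤ 2+4=6  ✗
parity: l₁+l₂+l₃ = 7 is odd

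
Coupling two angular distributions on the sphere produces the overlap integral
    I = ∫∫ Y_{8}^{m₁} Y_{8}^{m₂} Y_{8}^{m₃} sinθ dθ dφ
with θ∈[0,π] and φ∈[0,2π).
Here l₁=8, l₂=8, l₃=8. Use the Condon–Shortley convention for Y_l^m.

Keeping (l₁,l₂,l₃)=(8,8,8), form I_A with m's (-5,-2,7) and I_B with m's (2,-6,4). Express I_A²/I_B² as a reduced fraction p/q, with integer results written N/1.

26/15

Shared (l₁,l₂,l₃)=(8,8,8): N and (l;000)² cancel in I_A²/I_B².
A: Δ = 8!·8!·8!/25! = 1/236637794250; Racah Σ t=5..6: t=5:−1/146313216000 t=6:+1/292626432000 = -1/292626432000; ⇒ 3j(8 8 8; -5 -2 7)² = 234/37145, sgn +1
B: Δ = 8!·8!·8!/25! = 1/236637794250; Racah Σ t=0..2: t=0:+1/83607552000 t=1:−1/18289152000 t=2:+1/33443020800 = -1/78033715200; ⇒ 3j(8 8 8; 2 -6 4)² = 27/7429, sgn -1
I_A²/I_B² = (234/37145)/(27/7429) = 26/15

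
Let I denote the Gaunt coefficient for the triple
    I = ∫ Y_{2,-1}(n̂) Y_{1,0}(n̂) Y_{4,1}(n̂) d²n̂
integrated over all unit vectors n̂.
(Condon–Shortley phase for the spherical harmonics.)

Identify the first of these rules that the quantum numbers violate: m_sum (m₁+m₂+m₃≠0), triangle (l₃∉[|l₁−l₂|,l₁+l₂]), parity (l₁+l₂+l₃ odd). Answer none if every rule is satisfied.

Σmᵢ = 0  ✓
l₃∈[|l₁−l₂|,l₁+l₂]=[1,3], have l₃=4  ✗
Σlᵢ = 7 ⇒ odd

triangle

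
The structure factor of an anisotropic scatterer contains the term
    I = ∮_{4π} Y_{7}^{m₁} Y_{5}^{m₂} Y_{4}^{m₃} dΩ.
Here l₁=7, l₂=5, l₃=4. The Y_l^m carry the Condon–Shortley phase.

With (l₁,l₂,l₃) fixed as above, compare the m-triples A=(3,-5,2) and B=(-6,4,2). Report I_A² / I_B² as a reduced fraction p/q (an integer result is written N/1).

1125/572

Same 7,5,4: normalisation and zero-m 3j drop out of the ratio.
A: Δ: 8! 6! 2! / 17! → 1/6126120; sum: t=0:+1/3870720 = 1/3870720; 3j²(7 5 4; 3 -5 2) = Δ·Π!·Σ² = 675/136136  (sign +1)
B: Δ: 8! 6! 2! / 17! → 1/6126120; sum: t=7:−1/7257600 t=8:+1/4838400 = 1/14515200; 3j²(7 5 4; -6 4 2) = Δ·Π!·Σ² = 3/1190  (sign +1)
I_A²/I_B² = (675/136136)/(3/1190) = 1125/572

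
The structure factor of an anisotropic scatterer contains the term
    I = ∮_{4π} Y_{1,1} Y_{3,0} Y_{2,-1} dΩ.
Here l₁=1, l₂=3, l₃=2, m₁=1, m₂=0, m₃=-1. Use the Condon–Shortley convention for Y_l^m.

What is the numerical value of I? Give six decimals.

m-sum 0 ✓  L=6 even ✓  2≤2≤4 ✓
Π(2lᵢ+1) = 3×7×5 = 105
triangle coeff Δ(1,3,2) = 1/105
Σ_t [1,1]: t=1:−1/4 = -1/4
(3j)²=3/35 [(1 3 2; 0 0 0)], sign=-1
Σ_t [0,0]: t=0:+1/12 = 1/12
(3j)²=1/35 [(1 3 2; 1 0 -1)], sign=-1
⇒ 4πI² = 9/35
I = (+1)√(9/35/(4π)) = 0.14304817

0.143048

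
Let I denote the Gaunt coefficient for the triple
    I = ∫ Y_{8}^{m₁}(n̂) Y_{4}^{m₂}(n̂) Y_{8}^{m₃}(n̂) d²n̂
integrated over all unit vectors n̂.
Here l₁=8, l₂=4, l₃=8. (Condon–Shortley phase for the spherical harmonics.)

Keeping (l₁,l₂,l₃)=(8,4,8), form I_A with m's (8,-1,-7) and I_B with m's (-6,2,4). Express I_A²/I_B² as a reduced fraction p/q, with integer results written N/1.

52/21

Shared (l₁,l₂,l₃)=(8,4,8): N and (l;000)² cancel in I_A²/I_B².
A: Δ = 4!·12!·4!/21! = 1/185175900; Racah Σ t=0..0: t=0:+1/68976230400 = 1/68976230400; ⇒ 3j(8 4 8; 8 -1 -7)² = 65/2907, sgn -1
B: Δ = 4!·12!·4!/21! = 1/185175900; Racah Σ t=2..4: t=2:+1/45984153600 t=3:−1/1437004800 t=4:+1/696729600 = 1/1313832960; ⇒ 3j(8 4 8; -6 2 4)² = 35/3876, sgn +1
I_A²/I_B² = (65/2907)/(35/3876) = 52/21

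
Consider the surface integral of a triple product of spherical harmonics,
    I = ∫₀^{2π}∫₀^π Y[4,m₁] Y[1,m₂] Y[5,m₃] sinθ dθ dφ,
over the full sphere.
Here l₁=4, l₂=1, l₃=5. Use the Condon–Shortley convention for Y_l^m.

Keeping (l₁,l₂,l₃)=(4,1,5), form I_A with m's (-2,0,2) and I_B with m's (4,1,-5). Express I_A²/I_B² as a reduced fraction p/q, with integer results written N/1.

7/15

Shared (l₁,l₂,l₃)=(4,1,5): N and (l;000)² cancel in I_A²/I_B².
A: Δ = 0!·8!·2!/11! = 1/495; Racah Σ t=0..0: t=0:+1/1440 = 1/1440; ⇒ 3j(4 1 5; -2 0 2)² = 7/165, sgn -1
B: Δ = 0!·8!·2!/11! = 1/495; Racah Σ t=0..0: t=0:+1/80640 = 1/80640; ⇒ 3j(4 1 5; 4 1 -5)² = 1/11, sgn +1
I_A²/I_B² = (7/165)/(1/11) = 7/15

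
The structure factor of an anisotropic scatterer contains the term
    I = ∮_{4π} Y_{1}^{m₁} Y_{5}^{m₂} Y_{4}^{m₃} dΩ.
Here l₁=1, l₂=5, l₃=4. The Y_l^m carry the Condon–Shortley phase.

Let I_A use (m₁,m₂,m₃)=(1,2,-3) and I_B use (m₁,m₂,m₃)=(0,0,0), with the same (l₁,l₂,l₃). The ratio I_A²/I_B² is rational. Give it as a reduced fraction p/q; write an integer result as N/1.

3/25

Same 1,5,4: normalisation and zero-m 3j drop out of the ratio.
A: Δ: 2! 0! 8! / 11! → 1/495; sum: t=0:+1/10080 = 1/10080; 3j²(1 5 4; 1 2 -3) = Δ·Π!·Σ² = 1/165  (sign -1)
B: Δ: 2! 0! 8! / 11! → 1/495; sum: t=1:−1/576 = -1/576; 3j²(1 5 4; 0 0 0) = Δ·Π!·Σ² = 5/99  (sign -1)
I_A²/I_B² = (1/165)/(5/99) = 3/25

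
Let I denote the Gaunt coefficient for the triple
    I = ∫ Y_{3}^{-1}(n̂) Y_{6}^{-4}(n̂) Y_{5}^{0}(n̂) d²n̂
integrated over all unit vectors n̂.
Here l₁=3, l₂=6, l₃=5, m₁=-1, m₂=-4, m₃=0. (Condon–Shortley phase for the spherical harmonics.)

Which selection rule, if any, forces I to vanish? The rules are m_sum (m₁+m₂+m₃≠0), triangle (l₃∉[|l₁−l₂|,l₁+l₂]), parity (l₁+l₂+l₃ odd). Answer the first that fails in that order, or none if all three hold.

azimuthal sum: -1 − 4 + 0 = -5  ✗
3 ≤ 5 ≤ 9 (triangle on l)
L = 3 + 6 + 5 = 14 (even)

m_sum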